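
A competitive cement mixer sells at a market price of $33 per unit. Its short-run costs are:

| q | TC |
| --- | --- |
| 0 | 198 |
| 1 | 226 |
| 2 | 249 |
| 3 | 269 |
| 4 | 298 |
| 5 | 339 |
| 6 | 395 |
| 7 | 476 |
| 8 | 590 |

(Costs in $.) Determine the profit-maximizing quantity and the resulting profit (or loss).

q = 4; profit = -$166

Profit at each row (π = 33q − TC): q=0: -198; q=1: -193; q=2: -183; q=3: -170; q=4: -166; q=5: -174; q=6: -197; q=7: -245; q=8: -326.
Profit is maximized at q = 4. AVC there is 100/4 = $25 ≤ P, so producing beats shutting down (which would give -$198).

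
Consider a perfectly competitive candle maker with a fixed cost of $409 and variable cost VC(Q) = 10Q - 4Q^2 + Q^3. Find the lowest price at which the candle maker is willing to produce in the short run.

$6 per unit

The shutdown price is the minimum of AVC. VC = 10Q - 4Q^2 + Q^3, so AVC = 10 - 4Q + Q^2.
At the minimum of AVC, MC = AVC. MC = 10 - 8Q + 3Q^2; setting MC = AVC gives 2Q^2 - 4Q = 0, so Q = 2. min AVC = 6.
For P < $6 the firm produces nothing.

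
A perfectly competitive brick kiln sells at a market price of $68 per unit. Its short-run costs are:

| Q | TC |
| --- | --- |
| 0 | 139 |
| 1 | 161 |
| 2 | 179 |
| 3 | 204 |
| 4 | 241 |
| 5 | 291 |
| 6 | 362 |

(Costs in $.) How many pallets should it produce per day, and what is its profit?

Q = 5; profit = $49

Profit at each row (π = 68Q − TC): Q=0: -139; Q=1: -93; Q=2: -43; Q=3: 0; Q=4: 31; Q=5: 49; Q=6: 46.
Profit is maximized at Q = 5. AVC there is 152/5 = $30.40 ≤ P, so producing beats shutting down (which would give -$139).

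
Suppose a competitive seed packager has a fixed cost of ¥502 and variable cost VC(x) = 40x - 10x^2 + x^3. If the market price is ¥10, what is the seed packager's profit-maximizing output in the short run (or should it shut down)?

Shut down

Variable cost is VC = 40x - 10x^2 + x^3, so AVC = VC/x = 40 - 10x + x^2 and MC = dTC/dx = 40 - 20x + 3x^2.
AVC is minimized where dAVC/dx = -10 + 2x = 0, at x = 5; min AVC = 40 - 10·5 + 5^2 = ¥15.
Since P = ¥10 < min AVC = ¥15, price fails to cover variable cost at any output.
Shutting down limits the loss to fixed cost, ¥502.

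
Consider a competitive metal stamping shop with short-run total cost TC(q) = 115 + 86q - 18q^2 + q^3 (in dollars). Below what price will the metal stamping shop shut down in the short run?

$5 per unit

The shutdown price is the minimum of AVC. VC = 86q - 18q^2 + q^3, so AVC = 86 - 18q + q^2.
At the minimum of AVC, MC = AVC. MC = 86 - 36q + 3q^2; setting MC = AVC gives 2q^2 - 18q = 0, so q = 9. min AVC = 5.
For P < $5 the firm produces nothing.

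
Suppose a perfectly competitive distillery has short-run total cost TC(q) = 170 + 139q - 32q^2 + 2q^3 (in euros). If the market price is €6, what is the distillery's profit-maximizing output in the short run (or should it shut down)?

Shut down

Strip out fixed cost: VC = 139q - 32q^2 + 2q^3. Then AVC = 139 - 32q + 2q^2 and MC = 139 - 64q + 6q^2.
AVC hits its minimum where MC = AVC, at q = 8, giving min AVC = 139 - 32·8 + 2·8^2 = €11.
Since P = €6 < min AVC = €11, price fails to cover variable cost at any output.
Shutting down limits the loss to fixed cost, €170.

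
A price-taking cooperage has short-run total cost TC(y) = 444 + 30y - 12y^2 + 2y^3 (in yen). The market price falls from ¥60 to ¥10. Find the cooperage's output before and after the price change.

MC = 30 - 24y + 6y^2; the shutdown threshold is min AVC = ¥12 (at y = 3).
At P = ¥60 ≥ min AVC, set P = MC on the rising branch: y = 5.
At P = ¥10 < min AVC = ¥12, price no longer covers variable cost at any output, so the firm shuts down: y = 0.

Output falls from 5 to 0 (the firm shuts down)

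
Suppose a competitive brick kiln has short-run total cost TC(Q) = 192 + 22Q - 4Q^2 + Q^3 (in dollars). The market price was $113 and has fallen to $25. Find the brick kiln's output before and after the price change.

AVC = 22 - 4Q + Q^2, minimized at Q = 2 where min AVC = $18. MC = 22 - 8Q + 3Q^2.
At P = $113 ≥ min AVC, set P = MC on the rising branch: Q = 7.
At P = $25 ≥ min AVC, set P = MC: Q = 3. The firm stays open but cuts output.

Output falls from 7 to 3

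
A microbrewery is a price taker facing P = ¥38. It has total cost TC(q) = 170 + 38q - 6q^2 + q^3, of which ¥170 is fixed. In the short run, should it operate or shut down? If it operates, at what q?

Produce at q = 4

Strip out fixed cost: VC = 38q - 6q^2 + q^3. Then AVC = 38 - 6q + q^2 and MC = 38 - 12q + 3q^2.
AVC hits its minimum where MC = AVC, at q = 3, giving min AVC = 38 - 6·3 + 3^2 = ¥29.
Since P = ¥38 ≥ min AVC = ¥29, price covers variable cost and the firm should produce.
P = MC gives -12q + 3q^2 = 0, with roots 0 and 4. Take the larger (rising MC): q* = 4.
Check: AVC at q = 4 is ¥30 ≤ P, so revenue covers variable cost.
Profit = P·q − TC = 38·4 − 290 = -¥138, a loss, but smaller than the ¥170 fixed cost the firm would lose by shutting down.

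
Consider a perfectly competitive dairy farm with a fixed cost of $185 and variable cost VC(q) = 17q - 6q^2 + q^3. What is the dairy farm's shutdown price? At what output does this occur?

The shutdown price is the minimum of AVC. VC = 17q - 6q^2 + q^3, so AVC = 17 - 6q + q^2.
dAVC/dq = -6 + 2q = 0 gives q = 3. min AVC = 17 - 6·3 + 3^2 = 8.
So the shutdown price is $8.

$8 per unit, at q = 3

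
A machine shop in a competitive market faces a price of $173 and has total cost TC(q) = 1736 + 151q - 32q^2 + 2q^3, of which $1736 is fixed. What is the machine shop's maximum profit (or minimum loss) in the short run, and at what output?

Profit = -$284 at q = 11

AVC = 151 - 32q + 2q^2; min AVC = $23 at q = 8. Since P = $173 ≥ min AVC, the firm produces.
With MC = 151 - 64q + 6q^2, P = MC on the upward-sloping part at q* = 11.
TR = 173·11 = 1903. TC = 1736 + 451 = 2187. Profit = 1903 − 2187 = -$284.
That loss of $284 beats the $1736 the firm would lose by shutting down; producing recovers $1452 of fixed cost.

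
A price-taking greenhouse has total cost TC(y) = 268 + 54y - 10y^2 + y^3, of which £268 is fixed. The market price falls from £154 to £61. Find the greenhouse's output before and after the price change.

Output falls from 10 to 7

AVC = 54 - 10y + y^2, minimized at y = 5 where min AVC = £29. MC = 54 - 20y + 3y^2.
At P = £154 ≥ min AVC, set P = MC on the rising branch: y = 10.
At P = £61 ≥ min AVC, set P = MC: y = 7. The firm stays open but cuts output.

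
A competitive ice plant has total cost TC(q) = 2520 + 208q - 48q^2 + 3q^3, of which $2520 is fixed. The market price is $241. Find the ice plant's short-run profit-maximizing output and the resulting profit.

AVC = 208 - 48q + 3q^2 has its minimum $16 at q = 8; price $241 clears that bar, so the firm operates.
MC = 208 - 96q + 9q^2. Setting P = MC and taking the root on the rising branch gives q* = 11.
TR = 241·11 = 2651. TC = 2520 + 473 = 2993. Profit = 2651 − 2993 = -$342.
By producing, the firm covers all variable cost plus $2178 of fixed cost; shutting down would lose the full $2520.

Profit = -$342 at q = 11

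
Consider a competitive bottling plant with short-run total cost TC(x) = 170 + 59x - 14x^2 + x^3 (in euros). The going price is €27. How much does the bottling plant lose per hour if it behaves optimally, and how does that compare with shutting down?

AVC = 59 - 14x + x^2 has its minimum €10 at x = 7; price €27 clears that bar, so the firm operates.
With MC = 59 - 28x + 3x^2, P = MC on the upward-sloping part at x* = 8.
TR = 27·8 = 216. TC = 170 + 88 = 258. Profit = 216 − 258 = -€42.
That loss of €42 beats the €170 the firm would lose by shutting down; producing recovers €128 of fixed cost.

Profit = -€42 at x = 8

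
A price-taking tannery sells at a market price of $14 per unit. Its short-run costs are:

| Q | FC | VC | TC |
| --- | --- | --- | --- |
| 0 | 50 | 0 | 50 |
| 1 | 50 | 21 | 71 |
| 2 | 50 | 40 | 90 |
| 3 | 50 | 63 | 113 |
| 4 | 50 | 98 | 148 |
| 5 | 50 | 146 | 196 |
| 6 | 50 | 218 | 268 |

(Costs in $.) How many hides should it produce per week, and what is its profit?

Q = 0 (shut down); profit = -$50

Tabulate TR − TC: Q=0: -50; Q=1: -57; Q=2: -62; Q=3: -71; Q=4: -92; Q=5: -126; Q=6: -184.
Profit is highest at Q = 0. Equivalently, the lowest AVC in the table is 40/2 ≈ $20 at Q = 2, and P = $14 falls below it — price never covers variable cost, so the firm shuts down and loses only its fixed cost.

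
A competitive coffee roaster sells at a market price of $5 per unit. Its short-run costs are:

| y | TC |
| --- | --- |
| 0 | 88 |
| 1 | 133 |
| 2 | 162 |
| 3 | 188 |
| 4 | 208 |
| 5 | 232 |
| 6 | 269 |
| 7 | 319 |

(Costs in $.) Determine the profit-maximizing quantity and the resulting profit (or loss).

y = 0 (shut down); profit = -$88

Profit at each row (π = 5y − TC): y=0: -88; y=1: -128; y=2: -152; y=3: -173; y=4: -188; y=5: -207; y=6: -239; y=7: -284.
Profit is highest at y = 0. Equivalently, the lowest AVC in the table is 144/5 ≈ $28.80 at y = 5, and P = $5 falls below it — price never covers variable cost, so the firm shuts down and loses only its fixed cost.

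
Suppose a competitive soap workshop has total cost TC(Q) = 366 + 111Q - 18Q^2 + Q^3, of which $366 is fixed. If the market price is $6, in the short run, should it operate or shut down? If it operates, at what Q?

Shut down

Variable cost is VC = 111Q - 18Q^2 + Q^3, so AVC = VC/Q = 111 - 18Q + Q^2 and MC = dTC/dQ = 111 - 36Q + 3Q^2.
AVC hits its minimum where MC = AVC, at Q = 9, giving min AVC = 111 - 18·9 + 9^2 = $30.
With P < min AVC ($6 < $30), every unit sold adds to the loss.
Shutting down limits the loss to fixed cost, $366.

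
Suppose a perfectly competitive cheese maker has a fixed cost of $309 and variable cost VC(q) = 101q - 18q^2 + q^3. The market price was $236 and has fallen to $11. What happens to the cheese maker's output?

Output falls from 15 to 0 (the firm shuts down)

MC = 101 - 36q + 3q^2; the shutdown threshold is min AVC = $20 (at q = 9).
With P = $236 above the shutdown price, P = MC gives q = 15.
At P = $11 < min AVC = $20, price no longer covers variable cost at any output, so the firm shuts down: q = 0.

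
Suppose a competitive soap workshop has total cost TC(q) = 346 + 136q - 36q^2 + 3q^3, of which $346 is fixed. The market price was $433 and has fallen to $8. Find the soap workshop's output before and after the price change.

MC = 136 - 72q + 9q^2; the shutdown threshold is min AVC = $28 (at q = 6).
With P = $433 above the shutdown price, P = MC gives q = 11.
At P = $8 < min AVC = $28, price no longer covers variable cost at any output, so the firm shuts down: q = 0.

Output falls from 11 to 0 (the firm shuts down)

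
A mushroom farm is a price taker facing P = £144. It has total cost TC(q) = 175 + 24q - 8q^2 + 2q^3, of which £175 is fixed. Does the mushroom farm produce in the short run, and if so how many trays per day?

Variable cost is VC = 24q - 8q^2 + 2q^3, so AVC = VC/q = 24 - 8q + 2q^2 and MC = dTC/dq = 24 - 16q + 6q^2.
The AVC parabola has its vertex at q = 8/4 = 2, where AVC = 24 - 8·2 + 2·2^2 = £16.
P = £144 exceeds min AVC = £16, so the firm stays open.
Solving P = MC: -120 - 16q + 6q^2 = 0 ⇒ q = -10/3 or 6. On the upward-sloping branch, q* = 6.
Check: AVC at q = 6 is £48 ≤ P, so revenue covers variable cost.
Profit = P·q − TC = 144·6 − 463 = £401.

Produce at q = 6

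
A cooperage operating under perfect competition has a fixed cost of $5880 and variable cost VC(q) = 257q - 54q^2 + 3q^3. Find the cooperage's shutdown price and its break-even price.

Shutdown price = $14; break-even price = $509

AVC = 257 - 54q + 3q^2; minimized at q = 9, giving min AVC = $14. That is the shutdown price.
ATC = 5880/q + 257 - 54q + 3q^2. Setting dATC/dq = −5880/q^2 − 54 + 6q = 0 gives q = 14 (since 6·14^3 − 54·14^2 = 5880).
min ATC = 5880/14 + 257 − 54·14 + 3·14^2 = $509. That is the break-even price.
For $14 ≤ P < $509 the firm produces at a loss; below $14 it shuts down.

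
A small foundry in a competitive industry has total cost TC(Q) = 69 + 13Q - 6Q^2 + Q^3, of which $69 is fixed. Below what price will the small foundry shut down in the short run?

$4 per unit

The shutdown price is the minimum of AVC. VC = 13Q - 6Q^2 + Q^3, so AVC = 13 - 6Q + Q^2.
dAVC/dQ = -6 + 2Q = 0 gives Q = 3. min AVC = 13 - 6·3 + 3^2 = 4.
For P < $4 the firm produces nothing.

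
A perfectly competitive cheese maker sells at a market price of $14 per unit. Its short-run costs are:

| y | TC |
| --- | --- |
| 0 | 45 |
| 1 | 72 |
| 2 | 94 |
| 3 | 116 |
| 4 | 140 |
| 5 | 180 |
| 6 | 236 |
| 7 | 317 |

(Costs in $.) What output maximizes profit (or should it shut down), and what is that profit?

y = 0 (shut down); profit = -$45

Profit at each row (π = 14y − TC): y=0: -45; y=1: -58; y=2: -66; y=3: -74; y=4: -84; y=5: -110; y=6: -152; y=7: -219.
Profit is highest at y = 0. Equivalently, the lowest AVC in the table is 71/3 ≈ $23.67 at y = 3, and P = $14 falls below it — price never covers variable cost, so the firm shuts down and loses only its fixed cost.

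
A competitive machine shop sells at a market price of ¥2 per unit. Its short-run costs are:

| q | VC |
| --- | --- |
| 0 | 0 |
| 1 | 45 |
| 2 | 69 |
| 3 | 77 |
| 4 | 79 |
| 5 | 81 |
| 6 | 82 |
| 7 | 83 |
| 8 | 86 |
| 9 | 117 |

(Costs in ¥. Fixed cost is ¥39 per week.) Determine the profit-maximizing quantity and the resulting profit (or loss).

q = 0 (shut down); profit = -¥39

Profit at each row (π = 2q − TC): q=0: -39; q=1: -82; q=2: -104; q=3: -110; q=4: -110; q=5: -110; q=6: -109; q=7: -108; q=8: -109; q=9: -138.
Profit is highest at q = 0. Equivalently, the lowest AVC in the table is 86/8 ≈ ¥10.75 at q = 8, and P = ¥2 falls below it — price never covers variable cost, so the firm shuts down and loses only its fixed cost.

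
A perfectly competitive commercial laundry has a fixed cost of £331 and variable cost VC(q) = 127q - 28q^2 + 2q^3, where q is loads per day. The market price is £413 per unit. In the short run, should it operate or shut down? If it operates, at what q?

Produce at q = 13

Variable cost is VC = 127q - 28q^2 + 2q^3, so AVC = VC/q = 127 - 28q + 2q^2 and MC = dTC/dq = 127 - 56q + 6q^2.
AVC hits its minimum where MC = AVC, at q = 7, giving min AVC = 127 - 28·7 + 2·7^2 = £29.
P = £413 exceeds min AVC = £29, so the firm stays open.
P = MC gives -286 - 56q + 6q^2 = 0, with roots -11/3 and 13. Take the larger (rising MC): q* = 13.
Check: AVC at q = 13 is £101 ≤ P, so revenue covers variable cost.
Profit = P·q − TC = 413·13 − 1644 = £3725.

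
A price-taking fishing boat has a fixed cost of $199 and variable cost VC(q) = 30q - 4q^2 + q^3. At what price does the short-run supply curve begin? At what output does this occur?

Short-run supply begins at min AVC. From VC = 30q - 4q^2 + q^3, AVC = 30 - 4q + q^2.
dAVC/dq = -4 + 2q = 0 gives q = 2. min AVC = 30 - 4·2 + 2^2 = 26.
So the shutdown price is $26.

$26 per unit, at q = 2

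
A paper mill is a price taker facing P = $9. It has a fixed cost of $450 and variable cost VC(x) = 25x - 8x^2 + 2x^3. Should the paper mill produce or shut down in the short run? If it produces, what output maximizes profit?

Strip out fixed cost: VC = 25x - 8x^2 + 2x^3. Then AVC = 25 - 8x + 2x^2 and MC = 25 - 16x + 6x^2.
AVC hits its minimum where MC = AVC, at x = 2, giving min AVC = 25 - 8·2 + 2·2^2 = $17.
Since P = $9 < min AVC = $17, price fails to cover variable cost at any output.
Best response: produce nothing and absorb the $450 fixed cost.

Shut down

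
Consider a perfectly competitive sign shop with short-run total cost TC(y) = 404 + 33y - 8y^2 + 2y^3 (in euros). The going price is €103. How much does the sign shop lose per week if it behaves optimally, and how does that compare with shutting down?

Profit = -€104 at y = 5

AVC = 33 - 8y + 2y^2 has its minimum €25 at y = 2; price €103 clears that bar, so the firm operates.
MC = 33 - 16y + 6y^2. Setting P = MC and taking the root on the rising branch gives y* = 5.
TR = 103·5 = 515. TC = 404 + 215 = 619. Profit = 515 − 619 = -€104.
That loss of €104 beats the €404 the firm would lose by shutting down; producing recovers €300 of fixed cost.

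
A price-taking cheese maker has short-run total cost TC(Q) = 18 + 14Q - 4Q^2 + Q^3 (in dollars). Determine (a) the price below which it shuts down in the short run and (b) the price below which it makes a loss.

Shutdown price = min AVC. AVC = 14 - 4Q + Q^2, with vertex at Q = 2 and minimum $10.
ATC = 18/Q + 14 - 4Q + Q^2. Setting dATC/dQ = −18/Q^2 − 4 + 2Q = 0 gives Q = 3 (since 2·3^3 − 4·3^2 = 18).
min ATC = 18/3 + 14 − 4·3 + 3^2 = $17. That is the break-even price.
For $10 ≤ P < $17 the firm produces at a loss; below $10 it shuts down.

Shutdown price = $10; break-even price = $17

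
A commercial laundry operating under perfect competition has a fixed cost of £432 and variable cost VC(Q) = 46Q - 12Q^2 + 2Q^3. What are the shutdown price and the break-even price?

Shutdown price = £28; break-even price = £118

Shutdown price = min AVC. AVC = 46 - 12Q + 2Q^2, with vertex at Q = 3 and minimum £28.
ATC = 432/Q + 46 - 12Q + 2Q^2. Setting dATC/dQ = −432/Q^2 − 12 + 4Q = 0 gives Q = 6 (since 4·6^3 − 12·6^2 = 432).
min ATC = 432/6 + 46 − 12·6 + 2·6^2 = £118. That is the break-even price.
For £28 ≤ P < £118 the firm produces at a loss; below £28 it shuts down.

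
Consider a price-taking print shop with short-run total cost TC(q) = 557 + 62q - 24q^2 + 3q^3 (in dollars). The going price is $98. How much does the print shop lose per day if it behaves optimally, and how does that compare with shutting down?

AVC = 62 - 24q + 3q^2; min AVC = $14 at q = 4. Since P = $98 ≥ min AVC, the firm produces.
With MC = 62 - 48q + 9q^2, P = MC on the upward-sloping part at q* = 6.
TR = 98·6 = 588. TC = 557 + 156 = 713. Profit = 588 − 713 = -$125.
That loss of $125 beats the $557 the firm would lose by shutting down; producing recovers $432 of fixed cost.

Profit = -$125 at q = 6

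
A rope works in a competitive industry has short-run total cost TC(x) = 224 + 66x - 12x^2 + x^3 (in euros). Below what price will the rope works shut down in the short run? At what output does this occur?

The shutdown price is the minimum of AVC. VC = 66x - 12x^2 + x^3, so AVC = 66 - 12x + x^2.
dAVC/dx = -12 + 2x = 0 gives x = 6. min AVC = 66 - 12·6 + 6^2 = 30.
For P < €30 the firm produces nothing.

€30 per unit, at x = 6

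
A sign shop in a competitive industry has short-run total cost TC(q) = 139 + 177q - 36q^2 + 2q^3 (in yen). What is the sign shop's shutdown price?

¥15 per unit

The firm shuts down when price falls below the minimum of average variable cost. AVC = VC/q = 177 - 36q + 2q^2.
dAVC/dq = -36 + 4q = 0 gives q = 9. min AVC = 177 - 36·9 + 2·9^2 = 15.
The firm shuts down for any P below ¥15.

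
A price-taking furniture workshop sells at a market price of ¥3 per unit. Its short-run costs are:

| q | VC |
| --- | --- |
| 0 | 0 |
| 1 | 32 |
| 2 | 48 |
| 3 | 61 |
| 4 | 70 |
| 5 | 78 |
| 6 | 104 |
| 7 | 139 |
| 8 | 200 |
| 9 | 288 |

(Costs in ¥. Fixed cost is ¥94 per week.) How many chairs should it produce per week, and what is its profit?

q = 0 (shut down); profit = -¥94

Profit at each row (π = 3q − TC): q=0: -94; q=1: -123; q=2: -136; q=3: -146; q=4: -152; q=5: -157; q=6: -180; q=7: -212; q=8: -270; q=9: -355.
Profit is highest at q = 0. Equivalently, the lowest AVC in the table is 78/5 ≈ ¥15.60 at q = 5, and P = ¥3 falls below it — price never covers variable cost, so the firm shuts down and loses only its fixed cost.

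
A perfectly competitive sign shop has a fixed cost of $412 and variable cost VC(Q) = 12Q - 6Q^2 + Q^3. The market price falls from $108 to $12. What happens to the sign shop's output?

MC = 12 - 12Q + 3Q^2; the shutdown threshold is min AVC = $3 (at Q = 3).
With P = $108 above the shutdown price, P = MC gives Q = 8.
At P = $12 ≥ min AVC, set P = MC: Q = 4. The firm stays open but cuts output.

Output falls from 8 to 4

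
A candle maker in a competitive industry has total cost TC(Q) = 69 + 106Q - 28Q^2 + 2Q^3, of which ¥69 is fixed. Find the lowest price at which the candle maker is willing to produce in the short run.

The firm shuts down when price falls below the minimum of average variable cost. AVC = VC/Q = 106 - 28Q + 2Q^2.
At the minimum of AVC, MC = AVC. MC = 106 - 56Q + 6Q^2; setting MC = AVC gives 4Q^2 - 28Q = 0, so Q = 7. min AVC = 8.
So the shutdown price is ¥8.

¥8 per unit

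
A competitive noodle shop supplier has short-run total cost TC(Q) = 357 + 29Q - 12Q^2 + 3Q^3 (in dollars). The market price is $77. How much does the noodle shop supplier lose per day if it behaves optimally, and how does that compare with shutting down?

AVC = 29 - 12Q + 3Q^2; min AVC = $17 at Q = 2. Since P = $77 ≥ min AVC, the firm produces.
MC = 29 - 24Q + 9Q^2. Setting P = MC and taking the root on the rising branch gives Q* = 4.
TR = 77·4 = 308. TC = 357 + 116 = 473. Profit = 308 − 473 = -$165.
Shutting down would mean losing the fixed cost of $357, so operating at a loss of $165 is better by $192.

Profit = -$165 at Q = 4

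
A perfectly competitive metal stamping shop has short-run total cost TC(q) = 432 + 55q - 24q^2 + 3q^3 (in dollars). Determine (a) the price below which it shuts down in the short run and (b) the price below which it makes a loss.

Shutdown price = $7; break-even price = $91

AVC = 55 - 24q + 3q^2; minimized at q = 4, giving min AVC = $7. That is the shutdown price.
ATC = 432/q + 55 - 24q + 3q^2. Setting dATC/dq = −432/q^2 − 24 + 6q = 0 gives q = 6 (since 6·6^3 − 24·6^2 = 432).
min ATC = 432/6 + 55 − 24·6 + 3·6^2 = $91. That is the break-even price.
Between these two prices the firm operates at a loss; above $91 it earns a profit.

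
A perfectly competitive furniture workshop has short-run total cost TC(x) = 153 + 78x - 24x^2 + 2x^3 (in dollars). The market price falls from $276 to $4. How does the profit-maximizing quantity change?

Output falls from 11 to 0 (the firm shuts down)

MC = 78 - 48x + 6x^2; the shutdown threshold is min AVC = $6 (at x = 6).
With P = $276 above the shutdown price, P = MC gives x = 11.
At P = $4 < min AVC = $6, price no longer covers variable cost at any output, so the firm shuts down: x = 0.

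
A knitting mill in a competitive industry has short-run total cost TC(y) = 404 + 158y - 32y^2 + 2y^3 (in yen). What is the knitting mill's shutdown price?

Short-run supply begins at min AVC. From VC = 158y - 32y^2 + 2y^3, AVC = 158 - 32y + 2y^2.
dAVC/dy = -32 + 4y = 0 gives y = 8. min AVC = 158 - 32·8 + 2·8^2 = 30.
So the shutdown price is ¥30.

¥30 per unit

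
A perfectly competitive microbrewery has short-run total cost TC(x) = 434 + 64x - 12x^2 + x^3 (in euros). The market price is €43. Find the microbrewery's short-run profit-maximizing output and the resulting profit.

AVC = 64 - 12x + x^2 has its minimum €28 at x = 6; price €43 clears that bar, so the firm operates.
MC = 64 - 24x + 3x^2. Setting P = MC and taking the root on the rising branch gives x* = 7.
TR = 43·7 = 301. TC = 434 + 203 = 637. Profit = 301 − 637 = -€336.
By producing, the firm covers all variable cost plus €98 of fixed cost; shutting down would lose the full €434.

Profit = -€336 at x = 7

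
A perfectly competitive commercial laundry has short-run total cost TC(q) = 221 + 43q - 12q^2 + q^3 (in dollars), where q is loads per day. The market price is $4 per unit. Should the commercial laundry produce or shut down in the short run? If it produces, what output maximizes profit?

Shut down

From TC, MC = TC'(q) = 43 - 24q + 3q^2 and AVC = VC/q = 43 - 12q + q^2.
AVC hits its minimum where MC = AVC, at q = 6, giving min AVC = 43 - 12·6 + 6^2 = $7.
With P < min AVC ($4 < $7), every unit sold adds to the loss.
The firm minimizes its loss by shutting down and losing only its fixed cost of $221.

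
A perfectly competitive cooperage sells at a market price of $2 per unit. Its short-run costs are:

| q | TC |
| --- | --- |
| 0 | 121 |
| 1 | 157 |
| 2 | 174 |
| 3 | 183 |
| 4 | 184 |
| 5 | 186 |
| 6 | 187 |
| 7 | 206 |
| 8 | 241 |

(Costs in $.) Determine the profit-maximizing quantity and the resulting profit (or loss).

q = 0 (shut down); profit = -$121

Compute π = P·q − TC at each output: q=0: -121; q=1: -155; q=2: -170; q=3: -177; q=4: -176; q=5: -176; q=6: -175; q=7: -192; q=8: -225.
Profit is highest at q = 0. Equivalently, the lowest AVC in the table is 66/6 ≈ $11 at q = 6, and P = $2 falls below it — price never covers variable cost, so the firm shuts down and loses only its fixed cost.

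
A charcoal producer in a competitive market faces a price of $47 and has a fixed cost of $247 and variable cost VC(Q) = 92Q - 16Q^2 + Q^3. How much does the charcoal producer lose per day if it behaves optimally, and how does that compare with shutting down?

Profit = -$85 at Q = 9

AVC = 92 - 16Q + Q^2 has its minimum $28 at Q = 8; price $47 clears that bar, so the firm operates.
MC = 92 - 32Q + 3Q^2. Setting P = MC and taking the root on the rising branch gives Q* = 9.
TR = 47·9 = 423. TC = 247 + 261 = 508. Profit = 423 − 508 = -$85.
Shutting down would mean losing the fixed cost of $247, so operating at a loss of $85 is better by $162.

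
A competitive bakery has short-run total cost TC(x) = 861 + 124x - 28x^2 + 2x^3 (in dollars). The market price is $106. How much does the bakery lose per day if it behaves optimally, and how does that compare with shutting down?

AVC = 124 - 28x + 2x^2 has its minimum $26 at x = 7; price $106 clears that bar, so the firm operates.
With MC = 124 - 56x + 6x^2, P = MC on the upward-sloping part at x* = 9.
TR = 106·9 = 954. TC = 861 + 306 = 1167. Profit = 954 − 1167 = -$213.
Shutting down would mean losing the fixed cost of $861, so operating at a loss of $213 is better by $648.

Profit = -$213 at x = 9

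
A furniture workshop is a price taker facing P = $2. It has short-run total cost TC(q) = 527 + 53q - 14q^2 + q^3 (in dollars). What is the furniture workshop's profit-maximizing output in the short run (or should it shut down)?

From TC, MC = TC'(q) = 53 - 28q + 3q^2 and AVC = VC/q = 53 - 14q + q^2.
The AVC parabola has its vertex at q = 14/2 = 7, where AVC = 53 - 14·7 + 7^2 = $4.
Since P = $2 < min AVC = $4, price fails to cover variable cost at any output.
The firm minimizes its loss by shutting down and losing only its fixed cost of $527.

Shut down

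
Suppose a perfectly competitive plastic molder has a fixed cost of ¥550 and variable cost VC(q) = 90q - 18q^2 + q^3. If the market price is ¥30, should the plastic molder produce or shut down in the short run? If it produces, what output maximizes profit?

Strip out fixed cost: VC = 90q - 18q^2 + q^3. Then AVC = 90 - 18q + q^2 and MC = 90 - 36q + 3q^2.
The AVC parabola has its vertex at q = 18/2 = 9, where AVC = 90 - 18·9 + 9^2 = ¥9.
P = ¥30 exceeds min AVC = ¥9, so the firm stays open.
Solving P = MC: 60 - 36q + 3q^2 = 0 ⇒ q = 2 or 10. On the upward-sloping branch, q* = 10.
Check: AVC at q = 10 is ¥10 ≤ P, so revenue covers variable cost.
Profit = P·q − TC = 30·10 − 650 = -¥350, a loss, but smaller than the ¥550 fixed cost the firm would lose by shutting down.

Produce at q = 10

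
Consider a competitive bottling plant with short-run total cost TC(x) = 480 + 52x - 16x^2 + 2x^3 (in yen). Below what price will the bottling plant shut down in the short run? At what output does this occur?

¥20 per unit, at x = 4

Short-run supply begins at min AVC. From VC = 52x - 16x^2 + 2x^3, AVC = 52 - 16x + 2x^2.
dAVC/dx = -16 + 4x = 0 gives x = 4. min AVC = 52 - 16·4 + 2·4^2 = 20.
For P < ¥20 the firm produces nothing.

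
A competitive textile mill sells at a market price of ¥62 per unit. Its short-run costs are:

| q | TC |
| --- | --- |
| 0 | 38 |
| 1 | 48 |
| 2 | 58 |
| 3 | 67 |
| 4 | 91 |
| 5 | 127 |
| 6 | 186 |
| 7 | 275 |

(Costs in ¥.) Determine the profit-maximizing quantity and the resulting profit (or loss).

Profit at each row (π = 62q − TC): q=0: -38; q=1: 14; q=2: 66; q=3: 119; q=4: 157; q=5: 183; q=6: 186; q=7: 159.
Profit is maximized at q = 6. AVC there is 148/6 = ¥24.67 ≤ P, so producing beats shutting down (which would give -¥38).

q = 6; profit = ¥186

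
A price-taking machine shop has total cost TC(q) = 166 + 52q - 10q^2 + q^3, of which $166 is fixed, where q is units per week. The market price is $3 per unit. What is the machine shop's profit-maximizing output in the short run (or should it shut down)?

Shut down

From TC, MC = TC'(q) = 52 - 20q + 3q^2 and AVC = VC/q = 52 - 10q + q^2.
AVC hits its minimum where MC = AVC, at q = 5, giving min AVC = 52 - 10·5 + 5^2 = $27.
Since P = $3 < min AVC = $27, price fails to cover variable cost at any output.
Best response: produce nothing and absorb the $166 fixed cost.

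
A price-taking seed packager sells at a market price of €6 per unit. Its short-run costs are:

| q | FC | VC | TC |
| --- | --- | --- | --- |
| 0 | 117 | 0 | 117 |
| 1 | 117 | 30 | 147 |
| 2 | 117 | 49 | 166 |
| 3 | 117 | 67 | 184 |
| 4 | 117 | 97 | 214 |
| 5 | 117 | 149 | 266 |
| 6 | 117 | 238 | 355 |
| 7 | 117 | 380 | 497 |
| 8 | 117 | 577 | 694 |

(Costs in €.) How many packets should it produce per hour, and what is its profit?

Profit at each row (π = 6q − TC): q=0: -117; q=1: -141; q=2: -154; q=3: -166; q=4: -190; q=5: -236; q=6: -319; q=7: -455; q=8: -646.
Profit is highest at q = 0. Equivalently, the lowest AVC in the table is 67/3 ≈ €22.33 at q = 3, and P = €6 falls below it — price never covers variable cost, so the firm shuts down and loses only its fixed cost.

q = 0 (shut down); profit = -€117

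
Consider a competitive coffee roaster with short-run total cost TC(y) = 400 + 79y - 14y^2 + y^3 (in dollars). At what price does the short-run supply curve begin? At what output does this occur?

$30 per unit, at y = 7

Short-run supply begins at min AVC. From VC = 79y - 14y^2 + y^3, AVC = 79 - 14y + y^2.
dAVC/dy = -14 + 2y = 0 gives y = 7. min AVC = 79 - 14·7 + 7^2 = 30.
For P < $30 the firm produces nothing.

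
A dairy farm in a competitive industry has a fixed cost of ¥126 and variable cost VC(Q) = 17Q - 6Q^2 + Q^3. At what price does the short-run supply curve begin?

The firm shuts down when price falls below the minimum of average variable cost. AVC = VC/Q = 17 - 6Q + Q^2.
At the minimum of AVC, MC = AVC. MC = 17 - 12Q + 3Q^2; setting MC = AVC gives 2Q^2 - 6Q = 0, so Q = 3. min AVC = 8.
So the shutdown price is ¥8.

¥8 per unit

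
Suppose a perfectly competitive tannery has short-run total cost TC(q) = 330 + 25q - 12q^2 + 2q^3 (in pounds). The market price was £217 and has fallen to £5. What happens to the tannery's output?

AVC = 25 - 12q + 2q^2, minimized at q = 3 where min AVC = £7. MC = 25 - 24q + 6q^2.
At P = £217 ≥ min AVC, set P = MC on the rising branch: q = 8.
At P = £5 < min AVC = £7, price no longer covers variable cost at any output, so the firm shuts down: q = 0.

Output falls from 8 to 0 (the firm shuts down)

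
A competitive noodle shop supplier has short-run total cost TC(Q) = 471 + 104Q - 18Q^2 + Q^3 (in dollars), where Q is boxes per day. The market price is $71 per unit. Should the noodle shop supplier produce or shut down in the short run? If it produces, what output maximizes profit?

Produce at Q = 11

Strip out fixed cost: VC = 104Q - 18Q^2 + Q^3. Then AVC = 104 - 18Q + Q^2 and MC = 104 - 36Q + 3Q^2.
The AVC parabola has its vertex at Q = 18/2 = 9, where AVC = 104 - 18·9 + 9^2 = $23.
Since P = $71 ≥ min AVC = $23, price covers variable cost and the firm should produce.
Solving P = MC: 33 - 36Q + 3Q^2 = 0 ⇒ Q = 1 or 11. On the upward-sloping branch, Q* = 11.
Check: AVC at Q = 11 is $27 ≤ P, so revenue covers variable cost.
Profit = P·Q − TC = 71·11 − 768 = $13.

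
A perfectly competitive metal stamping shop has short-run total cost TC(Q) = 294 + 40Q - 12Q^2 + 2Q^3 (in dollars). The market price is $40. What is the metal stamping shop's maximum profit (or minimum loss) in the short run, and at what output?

AVC = 40 - 12Q + 2Q^2 has its minimum $22 at Q = 3; price $40 clears that bar, so the firm operates.
MC = 40 - 24Q + 6Q^2. Setting P = MC and taking the root on the rising branch gives Q* = 4.
TR = 40·4 = 160. TC = 294 + 96 = 390. Profit = 160 − 390 = -$230.
By producing, the firm covers all variable cost plus $64 of fixed cost; shutting down would lose the full $294.

Profit = -$230 at Q = 4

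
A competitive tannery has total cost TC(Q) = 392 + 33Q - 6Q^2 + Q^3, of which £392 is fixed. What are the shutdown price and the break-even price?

Shutdown price = £24; break-even price = £96

AVC = 33 - 6Q + Q^2; minimized at Q = 3, giving min AVC = £24. That is the shutdown price.
ATC = 392/Q + 33 - 6Q + Q^2. Setting dATC/dQ = −392/Q^2 − 6 + 2Q = 0 gives Q = 7 (since 2·7^3 − 6·7^2 = 392).
min ATC = 392/7 + 33 − 6·7 + 7^2 = £96. That is the break-even price.
For £24 ≤ P < £96 the firm produces at a loss; below £24 it shuts down.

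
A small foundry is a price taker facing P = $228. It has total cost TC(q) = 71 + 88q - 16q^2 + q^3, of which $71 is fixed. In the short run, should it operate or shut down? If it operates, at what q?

Produce at q = 14

Variable cost is VC = 88q - 16q^2 + q^3, so AVC = VC/q = 88 - 16q + q^2 and MC = dTC/dq = 88 - 32q + 3q^2.
The AVC parabola has its vertex at q = 16/2 = 8, where AVC = 88 - 16·8 + 8^2 = $24.
P = $228 exceeds min AVC = $24, so the firm stays open.
Set P = MC: 228 = 88 - 32q + 3q^2 → -140 - 32q + 3q^2 = 0. The roots are q = -10/3 and q = 14; the profit-maximizing output is on the rising part of MC, so q* = 14.
Check: AVC at q = 14 is $60 ≤ P, so revenue covers variable cost.
Profit = P·q − TC = 228·14 − 911 = $2281.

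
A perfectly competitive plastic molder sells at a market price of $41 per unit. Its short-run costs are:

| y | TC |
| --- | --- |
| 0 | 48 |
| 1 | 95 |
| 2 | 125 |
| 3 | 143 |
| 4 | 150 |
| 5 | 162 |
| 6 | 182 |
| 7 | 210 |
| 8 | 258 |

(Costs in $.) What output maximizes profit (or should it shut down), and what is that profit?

Profit at each row (π = 41y − TC): y=0: -48; y=1: -54; y=2: -43; y=3: -20; y=4: 14; y=5: 43; y=6: 64; y=7: 77; y=8: 70.
Profit is maximized at y = 7. AVC there is 162/7 = $23.14 ≤ P, so producing beats shutting down (which would give -$48).

y = 7; profit = $77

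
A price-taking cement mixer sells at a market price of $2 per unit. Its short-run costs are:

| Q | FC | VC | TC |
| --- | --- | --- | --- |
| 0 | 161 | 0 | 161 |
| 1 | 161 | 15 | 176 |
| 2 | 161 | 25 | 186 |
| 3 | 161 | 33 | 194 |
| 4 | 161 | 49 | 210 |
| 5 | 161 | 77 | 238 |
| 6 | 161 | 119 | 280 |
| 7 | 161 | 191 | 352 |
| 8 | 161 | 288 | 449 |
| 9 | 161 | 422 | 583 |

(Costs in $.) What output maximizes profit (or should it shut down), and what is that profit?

Tabulate TR − TC: Q=0: -161; Q=1: -174; Q=2: -182; Q=3: -188; Q=4: -202; Q=5: -228; Q=6: -268; Q=7: -338; Q=8: -433; Q=9: -565.
Profit is highest at Q = 0. Equivalently, the lowest AVC in the table is 33/3 ≈ $11 at Q = 3, and P = $2 falls below it — price never covers variable cost, so the firm shuts down and loses only its fixed cost.

Q = 0 (shut down); profit = -$161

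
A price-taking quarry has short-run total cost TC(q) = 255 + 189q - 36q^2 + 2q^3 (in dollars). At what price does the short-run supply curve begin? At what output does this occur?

The shutdown price is the minimum of AVC. VC = 189q - 36q^2 + 2q^3, so AVC = 189 - 36q + 2q^2.
At the minimum of AVC, MC = AVC. MC = 189 - 72q + 6q^2; setting MC = AVC gives 4q^2 - 36q = 0, so q = 9. min AVC = 27.
So the shutdown price is $27.

$27 per unit, at q = 9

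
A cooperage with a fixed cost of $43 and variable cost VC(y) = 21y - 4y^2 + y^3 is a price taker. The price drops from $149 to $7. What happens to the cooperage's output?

AVC = 21 - 4y + y^2, minimized at y = 2 where min AVC = $17. MC = 21 - 8y + 3y^2.
With P = $149 above the shutdown price, P = MC gives y = 8.
At P = $7 < min AVC = $17, price no longer covers variable cost at any output, so the firm shuts down: y = 0.

Output falls from 8 to 0 (the firm shuts down)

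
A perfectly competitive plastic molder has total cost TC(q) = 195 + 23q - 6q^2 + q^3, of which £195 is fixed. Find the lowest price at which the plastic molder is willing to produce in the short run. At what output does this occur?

£14 per unit, at q = 3

Short-run supply begins at min AVC. From VC = 23q - 6q^2 + q^3, AVC = 23 - 6q + q^2.
At the minimum of AVC, MC = AVC. MC = 23 - 12q + 3q^2; setting MC = AVC gives 2q^2 - 6q = 0, so q = 3. min AVC = 14.
For P < £14 the firm produces nothing.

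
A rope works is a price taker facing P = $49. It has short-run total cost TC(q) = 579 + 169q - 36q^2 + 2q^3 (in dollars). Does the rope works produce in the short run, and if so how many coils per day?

From TC, MC = TC'(q) = 169 - 72q + 6q^2 and AVC = VC/q = 169 - 36q + 2q^2.
The AVC parabola has its vertex at q = 36/4 = 9, where AVC = 169 - 36·9 + 2·9^2 = $7.
P = $49 exceeds min AVC = $7, so the firm stays open.
Solving P = MC: 120 - 72q + 6q^2 = 0 ⇒ q = 2 or 10. On the upward-sloping branch, q* = 10.
Check: AVC at q = 10 is $9 ≤ P, so revenue covers variable cost.
Profit = P·q − TC = 49·10 − 669 = -$179, a loss, but smaller than the $579 fixed cost the firm would lose by shutting down.

Produce at q = 10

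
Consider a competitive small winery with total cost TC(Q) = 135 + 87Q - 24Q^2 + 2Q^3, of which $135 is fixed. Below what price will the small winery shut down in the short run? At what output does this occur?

$15 per unit, at Q = 6

The shutdown price is the minimum of AVC. VC = 87Q - 24Q^2 + 2Q^3, so AVC = 87 - 24Q + 2Q^2.
dAVC/dQ = -24 + 4Q = 0 gives Q = 6. min AVC = 87 - 24·6 + 2·6^2 = 15.
The firm shuts down for any P below $15.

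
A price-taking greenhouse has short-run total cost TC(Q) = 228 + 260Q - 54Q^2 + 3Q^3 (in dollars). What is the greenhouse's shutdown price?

$17 per unit

Short-run supply begins at min AVC. From VC = 260Q - 54Q^2 + 3Q^3, AVC = 260 - 54Q + 3Q^2.
At the minimum of AVC, MC = AVC. MC = 260 - 108Q + 9Q^2; setting MC = AVC gives 6Q^2 - 54Q = 0, so Q = 9. min AVC = 17.
The firm shuts down for any P below $17.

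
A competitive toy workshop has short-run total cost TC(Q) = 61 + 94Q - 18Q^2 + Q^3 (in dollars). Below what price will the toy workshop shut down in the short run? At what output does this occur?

$13 per unit, at Q = 9

The shutdown price is the minimum of AVC. VC = 94Q - 18Q^2 + Q^3, so AVC = 94 - 18Q + Q^2.
At the minimum of AVC, MC = AVC. MC = 94 - 36Q + 3Q^2; setting MC = AVC gives 2Q^2 - 18Q = 0, so Q = 9. min AVC = 13.
For P < $13 the firm produces nothing.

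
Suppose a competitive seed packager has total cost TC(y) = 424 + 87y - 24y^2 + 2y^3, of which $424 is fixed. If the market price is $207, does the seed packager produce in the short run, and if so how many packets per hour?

Produce at y = 10

Strip out fixed cost: VC = 87y - 24y^2 + 2y^3. Then AVC = 87 - 24y + 2y^2 and MC = 87 - 48y + 6y^2.
The AVC parabola has its vertex at y = 24/4 = 6, where AVC = 87 - 24·6 + 2·6^2 = $15.
P = $207 exceeds min AVC = $15, so the firm stays open.
Set P = MC: 207 = 87 - 48y + 6y^2 → -120 - 48y + 6y^2 = 0. The roots are y = -2 and y = 10; the profit-maximizing output is on the rising part of MC, so y* = 10.
Check: AVC at y = 10 is $47 ≤ P, so revenue covers variable cost.
Profit = P·y − TC = 207·10 − 894 = $1176.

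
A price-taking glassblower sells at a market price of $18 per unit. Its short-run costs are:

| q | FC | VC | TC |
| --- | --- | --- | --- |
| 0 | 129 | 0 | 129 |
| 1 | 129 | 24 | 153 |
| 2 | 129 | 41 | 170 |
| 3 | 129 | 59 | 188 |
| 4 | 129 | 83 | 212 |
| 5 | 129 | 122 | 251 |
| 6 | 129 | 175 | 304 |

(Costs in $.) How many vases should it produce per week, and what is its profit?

Compute π = P·q − TC at each output: q=0: -129; q=1: -135; q=2: -134; q=3: -134; q=4: -140; q=5: -161; q=6: -196.
Profit is highest at q = 0. Equivalently, the lowest AVC in the table is 59/3 ≈ $19.67 at q = 3, and P = $18 falls below it — price never covers variable cost, so the firm shuts down and loses only its fixed cost.

q = 0 (shut down); profit = -$129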